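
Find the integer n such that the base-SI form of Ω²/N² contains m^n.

Ω = kg·m²·s⁻³·A⁻².
So Ω² = kg²·m⁴·s⁻⁶·A⁻⁴.
N = kg·m·s⁻².
So N⁻² = kg⁻²·m⁻²·s⁴.
Combining: Ω²·N⁻² = (kg²·m⁴·s⁻⁶·A⁻⁴) · (kg⁻²·m⁻²·s⁴) = m²·s⁻²·A⁻⁴.
The exponent of m is 2.

2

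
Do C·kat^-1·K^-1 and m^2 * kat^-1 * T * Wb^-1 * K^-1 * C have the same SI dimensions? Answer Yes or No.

Yes

Left side:
  C = A·s = s·A (charge = current × time).
  kat = mol/s = s⁻¹·mol (catalytic activity).
  So kat⁻¹ = s·mol⁻¹.
  Combining: C·kat⁻¹·K⁻¹ = (s·A) · (s·mol⁻¹) · K⁻¹ = s²·A·K⁻¹·mol⁻¹.
Right side:
  kat = s⁻¹·mol.
  So kat⁻¹ = s·mol⁻¹.
  T = kg·s⁻²·A⁻¹.
  Wb = kg·m²·s⁻²·A⁻¹.
  So Wb⁻¹ = kg⁻¹·m⁻²·s²·A.
  C = s·A.
  Combining: m²·kat⁻¹·T·Wb⁻¹·K⁻¹·C = m² · (s·mol⁻¹) · (kg·s⁻²·A⁻¹) · (kg⁻¹·m⁻²·s²·A) · K⁻¹ · (s·A) = s²·A·K⁻¹·mol⁻¹.
Both reduce to s²·A·K⁻¹·mol⁻¹.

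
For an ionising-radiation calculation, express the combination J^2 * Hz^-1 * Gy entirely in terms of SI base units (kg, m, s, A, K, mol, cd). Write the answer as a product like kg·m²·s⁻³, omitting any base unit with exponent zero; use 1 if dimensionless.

J = N·m (work = force × distance),
    = kg·m²·s⁻².
So J² = kg²·m⁴·s⁻⁴.
Hz = 1/s = s⁻¹ (frequency is cycles per second).
So Hz⁻¹ = s.
Gy = J/kg (absorbed dose = energy per mass),
    = m²·s⁻².
Combining: J²·Hz⁻¹·Gy = (kg²·m⁴·s⁻⁴) · s · (m²·s⁻²) = kg²·m⁶·s⁻⁵.

kg²·m⁶·s⁻⁵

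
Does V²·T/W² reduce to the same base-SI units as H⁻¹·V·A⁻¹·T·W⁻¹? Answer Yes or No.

Left side:
  V = W/A (potential = power per current),
      = kg·m²·s⁻³·A⁻¹.
  So V² = kg²·m⁴·s⁻⁶·A⁻².
  T = Wb/m² (flux density = flux per area),
      = kg·s⁻²·A⁻¹.
  W = J/s (power = energy per time),
      = kg·m²·s⁻³.
  So W⁻² = kg⁻²·m⁻⁴·s⁶.
  Combining: V²·T·W⁻² = (kg²·m⁴·s⁻⁶·A⁻²) · (kg·s⁻²·A⁻¹) · (kg⁻²·m⁻⁴·s⁶) = kg·s⁻²·A⁻³.
Right side:
  H = Wb/A (inductance = flux per current),
      = kg·m²·s⁻²·A⁻².
  So H⁻¹ = kg⁻¹·m⁻²·s²·A².
  V = W/A (potential = power per current),
      = kg·m²·s⁻³·A⁻¹.
  T = Wb/m² (flux density = flux per area),
      = kg·s⁻²·A⁻¹.
  W = J/s (power = energy per time),
      = kg·m²·s⁻³.
  So W⁻¹ = kg⁻¹·m⁻²·s³.
  Combining: H⁻¹·V·A⁻¹·T·W⁻¹ = (kg⁻¹·m⁻²·s²·A²) · (kg·m²·s⁻³·A⁻¹) · A⁻¹ · (kg·s⁻²·A⁻¹) · (kg⁻¹·m⁻²·s³) = m⁻²·A⁻¹.
Left is kg·s⁻²·A⁻³; right is m⁻²·A⁻¹ — different.

No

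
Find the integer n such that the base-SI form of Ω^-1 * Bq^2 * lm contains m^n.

-2

Ω = kg·m²·s⁻³·A⁻².
So Ω⁻¹ = kg⁻¹·m⁻²·s³·A².
Bq = s⁻¹.
So Bq² = s⁻².
lm = cd.
Combining: Ω⁻¹·Bq²·lm = (kg⁻¹·m⁻²·s³·A²) · s⁻² · cd = kg⁻¹·m⁻²·s·A²·cd.
The exponent of m is -2.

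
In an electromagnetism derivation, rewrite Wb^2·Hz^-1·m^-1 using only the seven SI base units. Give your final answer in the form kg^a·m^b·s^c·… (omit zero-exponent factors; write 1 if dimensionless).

kg²·m³·s⁻³·A⁻²

Wb = kg·m²·s⁻²·A⁻¹.
So Wb² = kg²·m⁴·s⁻⁴·A⁻².
Hz = s⁻¹.
So Hz⁻¹ = s.
Combining: Wb²·Hz⁻¹·m⁻¹ = (kg²·m⁴·s⁻⁴·A⁻²) · s · m⁻¹ = kg²·m³·s⁻³·A⁻².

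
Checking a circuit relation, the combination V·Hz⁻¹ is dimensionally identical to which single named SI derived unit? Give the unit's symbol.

Wb

V = kg·m²·s⁻³·A⁻¹.
Hz = s⁻¹.
So Hz⁻¹ = s.
Combining: V·Hz⁻¹ = (kg·m²·s⁻³·A⁻¹) · s = kg·m²·s⁻²·A⁻¹.
kg·m²·s⁻²·A⁻¹ is the base-SI form of the weber.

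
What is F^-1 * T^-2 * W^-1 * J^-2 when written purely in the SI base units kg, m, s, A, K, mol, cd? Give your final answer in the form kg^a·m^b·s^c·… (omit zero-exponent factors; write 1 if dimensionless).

kg⁻⁴·m⁻⁴·s⁷

F = C/V (capacitance = charge per voltage),
    = A·s/(kg·m²·s⁻³·A⁻¹) (substituting C and V),
    = kg⁻¹·m⁻²·s⁴·A².
So F⁻¹ = kg·m²·s⁻⁴·A⁻².
T = Wb/m² (flux density = flux per area),
    = kg·s⁻²·A⁻¹.
So T⁻² = kg⁻²·s⁴·A².
W = J/s (power = energy per time),
    = kg·m²·s⁻³.
So W⁻¹ = kg⁻¹·m⁻²·s³.
J = N·m (work = force × distance),
    = kg·m²·s⁻².
So J⁻² = kg⁻²·m⁻⁴·s⁴.
Combining: F⁻¹·T⁻²·W⁻¹·J⁻² = (kg·m²·s⁻⁴·A⁻²) · (kg⁻²·s⁴·A²) · (kg⁻¹·m⁻²·s³) · (kg⁻²·m⁻⁴·s⁴) = kg⁻⁴·m⁻⁴·s⁷.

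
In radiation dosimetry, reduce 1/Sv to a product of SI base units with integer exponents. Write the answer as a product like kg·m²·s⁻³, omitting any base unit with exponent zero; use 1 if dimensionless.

m⁻²·s²

Sv = J/kg (equivalent dose = energy per mass),
    = m²·s⁻².
So Sv⁻¹ = m⁻²·s².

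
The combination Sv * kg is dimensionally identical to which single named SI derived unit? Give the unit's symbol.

J

Sv = m²·s⁻².
Combining: Sv·kg = (m²·s⁻²) · kg = kg·m²·s⁻².
kg·m²·s⁻² is the base-SI form of the joule.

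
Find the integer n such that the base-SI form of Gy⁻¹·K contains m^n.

-2

Gy = J/kg (absorbed dose = energy per mass),
    = m²·s⁻².
So Gy⁻¹ = m⁻²·s².
Combining: Gy⁻¹·K = (m⁻²·s²) · K = m⁻²·s²·K.
The exponent of m is -2.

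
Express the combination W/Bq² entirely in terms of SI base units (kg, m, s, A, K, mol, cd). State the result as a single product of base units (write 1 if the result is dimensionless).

Bq = s⁻¹.
So Bq⁻² = s².
W = kg·m²·s⁻³.
Combining: Bq⁻²·W = s² · (kg·m²·s⁻³) = kg·m²·s⁻¹.

kg·m²·s⁻¹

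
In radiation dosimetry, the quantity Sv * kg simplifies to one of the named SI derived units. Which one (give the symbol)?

J

Sv = J/kg (equivalent dose = energy per mass),
    = m²·s⁻².
Combining: Sv·kg = (m²·s⁻²) · kg = kg·m²·s⁻².
kg·m²·s⁻² is the base-SI form of the joule.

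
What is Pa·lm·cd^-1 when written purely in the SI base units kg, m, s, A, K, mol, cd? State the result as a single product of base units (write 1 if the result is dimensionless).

kg·m⁻¹·s⁻²

Pa = N/m² (pressure = force per area),
    = kg·m⁻¹·s⁻².
lm = cd·sr = cd (luminous flux; sr is dimensionless).
Combining: Pa·lm·cd⁻¹ = (kg·m⁻¹·s⁻²) · cd · cd⁻¹ = kg·m⁻¹·s⁻².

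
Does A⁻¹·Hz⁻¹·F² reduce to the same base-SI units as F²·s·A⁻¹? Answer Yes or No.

Left side:
  Hz = s⁻¹.
  So Hz⁻¹ = s.
  F = kg⁻¹·m⁻²·s⁴·A².
  So F² = kg⁻²·m⁻⁴·s⁸·A⁴.
  Combining: A⁻¹·Hz⁻¹·F² = A⁻¹ · s · (kg⁻²·m⁻⁴·s⁸·A⁴) = kg⁻²·m⁻⁴·s⁹·A³.
Right side:
  F = C/V (capacitance = charge per voltage),
      = A·s/(kg·m²·s⁻³·A⁻¹) (substituting C and V),
      = kg⁻¹·m⁻²·s⁴·A².
  So F² = kg⁻²·m⁻⁴·s⁸·A⁴.
  Combining: F²·s·A⁻¹ = (kg⁻²·m⁻⁴·s⁸·A⁴) · s · A⁻¹ = kg⁻²·m⁻⁴·s⁹·A³.
Both reduce to kg⁻²·m⁻⁴·s⁹·A³.

Yes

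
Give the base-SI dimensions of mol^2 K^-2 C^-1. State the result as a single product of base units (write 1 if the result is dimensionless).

C = s·A.
So C⁻¹ = s⁻¹·A⁻¹.
Combining: mol²·K⁻²·C⁻¹ = mol² · K⁻² · (s⁻¹·A⁻¹) = s⁻¹·A⁻¹·K⁻²·mol².

s⁻¹·A⁻¹·K⁻²·mol²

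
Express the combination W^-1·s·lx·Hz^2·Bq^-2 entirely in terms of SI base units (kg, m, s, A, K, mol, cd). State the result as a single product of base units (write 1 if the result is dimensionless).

W = kg·m²·s⁻³.
So W⁻¹ = kg⁻¹·m⁻²·s³.
lx = m⁻²·cd.
Hz = s⁻¹.
So Hz² = s⁻².
Bq = s⁻¹.
So Bq⁻² = s².
Combining: W⁻¹·s·lx·Hz²·Bq⁻² = (kg⁻¹·m⁻²·s³) · s · (m⁻²·cd) · s⁻² · s² = kg⁻¹·m⁻⁴·s⁴·cd.

kg⁻¹·m⁻⁴·s⁴·cd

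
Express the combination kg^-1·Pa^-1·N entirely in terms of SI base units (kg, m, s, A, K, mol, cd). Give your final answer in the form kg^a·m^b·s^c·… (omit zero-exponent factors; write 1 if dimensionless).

kg⁻¹·m²

Pa = kg·m⁻¹·s⁻².
So Pa⁻¹ = kg⁻¹·m·s².
N = kg·m·s⁻².
Combining: kg⁻¹·Pa⁻¹·N = kg⁻¹ · (kg⁻¹·m·s²) · (kg·m·s⁻²) = kg⁻¹·m².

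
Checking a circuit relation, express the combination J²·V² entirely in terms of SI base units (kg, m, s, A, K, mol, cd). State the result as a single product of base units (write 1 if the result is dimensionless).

kg⁴·m⁸·s⁻¹⁰·A⁻²

J = kg·m²·s⁻².
So J² = kg²·m⁴·s⁻⁴.
V = kg·m²·s⁻³·A⁻¹.
So V² = kg²·m⁴·s⁻⁶·A⁻².
Combining: J²·V² = (kg²·m⁴·s⁻⁴) · (kg²·m⁴·s⁻⁶·A⁻²) = kg⁴·m⁸·s⁻¹⁰·A⁻².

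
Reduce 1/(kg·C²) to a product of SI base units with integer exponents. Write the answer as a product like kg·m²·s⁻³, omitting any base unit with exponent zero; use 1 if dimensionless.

kg⁻¹·s⁻²·A⁻²

C = A·s = s·A (charge = current × time).
So C⁻² = s⁻²·A⁻².
Combining: kg⁻¹·C⁻² = kg⁻¹ · (s⁻²·A⁻²) = kg⁻¹·s⁻²·A⁻².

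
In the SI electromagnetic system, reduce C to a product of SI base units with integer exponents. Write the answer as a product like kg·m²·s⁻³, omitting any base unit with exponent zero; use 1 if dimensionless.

s·A

C = A·s = s·A (charge = current × time).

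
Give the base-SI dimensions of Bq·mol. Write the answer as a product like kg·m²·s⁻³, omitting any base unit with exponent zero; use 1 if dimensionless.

Bq = 1/s = s⁻¹ (activity is decays per second).
Combining: Bq·mol = s⁻¹ · mol = s⁻¹·mol.

s⁻¹·mol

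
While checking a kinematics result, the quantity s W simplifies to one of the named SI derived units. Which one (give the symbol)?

J

W = kg·m²·s⁻³.
Combining: s·W = s · (kg·m²·s⁻³) = kg·m²·s⁻².
kg·m²·s⁻² is the base-SI form of the joule.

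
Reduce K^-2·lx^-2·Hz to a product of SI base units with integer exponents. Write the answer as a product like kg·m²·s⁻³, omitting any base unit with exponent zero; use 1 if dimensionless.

m⁴·s⁻¹·K⁻²·cd⁻²

lx = m⁻²·cd.
So lx⁻² = m⁴·cd⁻².
Hz = s⁻¹.
Combining: K⁻²·lx⁻²·Hz = K⁻² · (m⁴·cd⁻²) · s⁻¹ = m⁴·s⁻¹·K⁻²·cd⁻².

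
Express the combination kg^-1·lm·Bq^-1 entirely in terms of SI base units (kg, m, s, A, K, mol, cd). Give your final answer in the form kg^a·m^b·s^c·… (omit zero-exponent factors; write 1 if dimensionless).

kg⁻¹·s·cd

lm = cd.
Bq = s⁻¹.
So Bq⁻¹ = s.
Combining: kg⁻¹·lm·Bq⁻¹ = kg⁻¹ · cd · s = kg⁻¹·s·cd.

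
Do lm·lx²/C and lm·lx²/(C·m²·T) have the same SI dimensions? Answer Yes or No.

Left side:
  C = A·s = s·A (charge = current × time).
  So C⁻¹ = s⁻¹·A⁻¹.
  lm = cd·sr = cd (luminous flux; sr is dimensionless).
  lx = lm/m² (illuminance = luminous flux per area),
      = m⁻²·cd.
  So lx² = m⁻⁴·cd².
  Combining: C⁻¹·lm·lx² = (s⁻¹·A⁻¹) · cd · (m⁻⁴·cd²) = m⁻⁴·s⁻¹·A⁻¹·cd³.
Right side:
  C = s·A.
  So C⁻¹ = s⁻¹·A⁻¹.
  lm = cd.
  lx = m⁻²·cd.
  So lx² = m⁻⁴·cd².
  T = kg·s⁻²·A⁻¹.
  So T⁻¹ = kg⁻¹·s²·A.
  Combining: C⁻¹·lm·lx²·m⁻²·T⁻¹ = (s⁻¹·A⁻¹) · cd · (m⁻⁴·cd²) · m⁻² · (kg⁻¹·s²·A) = kg⁻¹·m⁻⁶·s·cd³.
Left is m⁻⁴·s⁻¹·A⁻¹·cd³; right is kg⁻¹·m⁻⁶·s·cd³ — different.

No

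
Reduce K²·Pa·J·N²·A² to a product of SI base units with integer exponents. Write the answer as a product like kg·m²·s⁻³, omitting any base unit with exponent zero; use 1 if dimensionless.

Pa = kg·m⁻¹·s⁻².
J = kg·m²·s⁻².
N = kg·m·s⁻².
So N² = kg²·m²·s⁻⁴.
Combining: K²·Pa·J·N²·A² = K² · (kg·m⁻¹·s⁻²) · (kg·m²·s⁻²) · (kg²·m²·s⁻⁴) · A² = kg⁴·m³·s⁻⁸·A²·K².

kg⁴·m³·s⁻⁸·A²·K²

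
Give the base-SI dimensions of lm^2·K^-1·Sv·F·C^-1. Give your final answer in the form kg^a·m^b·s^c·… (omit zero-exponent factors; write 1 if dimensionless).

lm = cd.
So lm² = cd².
Sv = m²·s⁻².
F = kg⁻¹·m⁻²·s⁴·A².
C = s·A.
So C⁻¹ = s⁻¹·A⁻¹.
Combining: lm²·K⁻¹·Sv·F·C⁻¹ = cd² · K⁻¹ · (m²·s⁻²) · (kg⁻¹·m⁻²·s⁴·A²) · (s⁻¹·A⁻¹) = kg⁻¹·s·A·K⁻¹·cd².

kg⁻¹·s·A·K⁻¹·cd²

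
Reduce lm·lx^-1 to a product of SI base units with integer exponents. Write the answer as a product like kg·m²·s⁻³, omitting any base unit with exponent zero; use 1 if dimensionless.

lm = cd.
lx = m⁻²·cd.
So lx⁻¹ = m²·cd⁻¹.
Combining: lm·lx⁻¹ = cd · (m²·cd⁻¹) = m².

m²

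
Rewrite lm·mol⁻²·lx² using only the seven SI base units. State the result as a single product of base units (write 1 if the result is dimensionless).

lm = cd·sr = cd (luminous flux; sr is dimensionless).
lx = lm/m² (illuminance = luminous flux per area),
    = m⁻²·cd.
So lx² = m⁻⁴·cd².
Combining: lm·mol⁻²·lx² = cd · mol⁻² · (m⁻⁴·cd²) = m⁻⁴·mol⁻²·cd³.

m⁻⁴·mol⁻²·cd³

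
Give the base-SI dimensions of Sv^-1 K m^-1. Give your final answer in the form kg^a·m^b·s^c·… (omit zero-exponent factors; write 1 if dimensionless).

m⁻³·s²·K

Sv = J/kg (equivalent dose = energy per mass),
    = m²·s⁻².
So Sv⁻¹ = m⁻²·s².
Combining: Sv⁻¹·K·m⁻¹ = (m⁻²·s²) · K · m⁻¹ = m⁻³·s²·K.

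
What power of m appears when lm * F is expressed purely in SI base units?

lm = cd·sr = cd (luminous flux; sr is dimensionless).
F = C/V (capacitance = charge per voltage),
    = A·s/(kg·m²·s⁻³·A⁻¹) (substituting C and V),
    = kg⁻¹·m⁻²·s⁴·A².
Combining: lm·F = cd · (kg⁻¹·m⁻²·s⁴·A²) = kg⁻¹·m⁻²·s⁴·A²·cd.
The exponent of m is -2.

-2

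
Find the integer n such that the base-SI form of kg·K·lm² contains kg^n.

1

lm = cd.
So lm² = cd².
Combining: kg·K·lm² = kg · K · cd² = kg·K·cd².
The exponent of kg is 1.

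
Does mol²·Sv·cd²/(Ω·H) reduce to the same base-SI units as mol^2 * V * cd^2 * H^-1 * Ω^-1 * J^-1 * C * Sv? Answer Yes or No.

Yes

Left side:
  Sv = J/kg (equivalent dose = energy per mass),
      = m²·s⁻².
  Ω = V/A (resistance = voltage per current),
      = kg·m²·s⁻³·A⁻².
  So Ω⁻¹ = kg⁻¹·m⁻²·s³·A².
  H = Wb/A (inductance = flux per current),
      = kg·m²·s⁻²·A⁻².
  So H⁻¹ = kg⁻¹·m⁻²·s²·A².
  Combining: mol²·Sv·cd²·Ω⁻¹·H⁻¹ = mol² · (m²·s⁻²) · cd² · (kg⁻¹·m⁻²·s³·A²) · (kg⁻¹·m⁻²·s²·A²) = kg⁻²·m⁻²·s³·A⁴·mol²·cd².
Right side:
  V = kg·m²·s⁻³·A⁻¹.
  H = kg·m²·s⁻²·A⁻².
  So H⁻¹ = kg⁻¹·m⁻²·s²·A².
  Ω = kg·m²·s⁻³·A⁻².
  So Ω⁻¹ = kg⁻¹·m⁻²·s³·A².
  J = kg·m²·s⁻².
  So J⁻¹ = kg⁻¹·m⁻²·s².
  C = s·A.
  Sv = m²·s⁻².
  Combining: mol²·V·cd²·H⁻¹·Ω⁻¹·J⁻¹·C·Sv = mol² · (kg·m²·s⁻³·A⁻¹) · cd² · (kg⁻¹·m⁻²·s²·A²) · (kg⁻¹·m⁻²·s³·A²) · (kg⁻¹·m⁻²·s²) · (s·A) · (m²·s⁻²) = kg⁻²·m⁻²·s³·A⁴·mol²·cd².
Both reduce to kg⁻²·m⁻²·s³·A⁴·mol²·cd².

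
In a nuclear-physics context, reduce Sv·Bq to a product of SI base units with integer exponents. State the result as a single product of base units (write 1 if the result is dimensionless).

Sv = J/kg (equivalent dose = energy per mass),
    = m²·s⁻².
Bq = 1/s = s⁻¹ (activity is decays per second).
Combining: Sv·Bq = (m²·s⁻²) · s⁻¹ = m²·s⁻³.

m²·s⁻³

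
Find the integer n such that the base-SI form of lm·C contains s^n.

lm = cd·sr = cd (luminous flux; sr is dimensionless).
C = A·s = s·A (charge = current × time).
Combining: lm·C = cd · (s·A) = s·A·cd.
The exponent of s is 1.

1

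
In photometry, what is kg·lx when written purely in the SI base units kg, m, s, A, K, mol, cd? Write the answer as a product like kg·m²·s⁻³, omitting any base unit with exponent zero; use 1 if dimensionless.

kg·m⁻²·cd

lx = lm/m² (illuminance = luminous flux per area),
    = m⁻²·cd.
Combining: kg·lx = kg · (m⁻²·cd) = kg·m⁻²·cd.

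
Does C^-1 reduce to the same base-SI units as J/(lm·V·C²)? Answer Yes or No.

Left side:
  C = s·A.
  So C⁻¹ = s⁻¹·A⁻¹.
Right side:
  lm = cd·sr = cd (luminous flux; sr is dimensionless).
  So lm⁻¹ = cd⁻¹.
  J = N·m (work = force × distance),
      = kg·m²·s⁻².
  V = W/A (potential = power per current),
      = kg·m²·s⁻³·A⁻¹.
  So V⁻¹ = kg⁻¹·m⁻²·s³·A.
  C = A·s = s·A (charge = current × time).
  So C⁻² = s⁻²·A⁻².
  Combining: lm⁻¹·J·V⁻¹·C⁻² = cd⁻¹ · (kg·m²·s⁻²) · (kg⁻¹·m⁻²·s³·A) · (s⁻²·A⁻²) = s⁻¹·A⁻¹·cd⁻¹.
Left is s⁻¹·A⁻¹; right is s⁻¹·A⁻¹·cd⁻¹ — different.

No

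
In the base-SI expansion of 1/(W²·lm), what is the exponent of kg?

W = J/s (power = energy per time),
    = kg·m²·s⁻³.
So W⁻² = kg⁻²·m⁻⁴·s⁶.
lm = cd·sr = cd (luminous flux; sr is dimensionless).
So lm⁻¹ = cd⁻¹.
Combining: W⁻²·lm⁻¹ = (kg⁻²·m⁻⁴·s⁶) · cd⁻¹ = kg⁻²·m⁻⁴·s⁶·cd⁻¹.
The exponent of kg is -2.

-2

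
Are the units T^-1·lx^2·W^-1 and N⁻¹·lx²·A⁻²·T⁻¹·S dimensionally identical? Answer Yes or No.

Left side:
  T = kg·s⁻²·A⁻¹.
  So T⁻¹ = kg⁻¹·s²·A.
  lx = m⁻²·cd.
  So lx² = m⁻⁴·cd².
  W = kg·m²·s⁻³.
  So W⁻¹ = kg⁻¹·m⁻²·s³.
  Combining: T⁻¹·lx²·W⁻¹ = (kg⁻¹·s²·A) · (m⁻⁴·cd²) · (kg⁻¹·m⁻²·s³) = kg⁻²·m⁻⁶·s⁵·A·cd².
Right side:
  N = kg·m·s⁻².
  So N⁻¹ = kg⁻¹·m⁻¹·s².
  lx = m⁻²·cd.
  So lx² = m⁻⁴·cd².
  T = kg·s⁻²·A⁻¹.
  So T⁻¹ = kg⁻¹·s²·A.
  S = kg⁻¹·m⁻²·s³·A².
  Combining: N⁻¹·lx²·A⁻²·T⁻¹·S = (kg⁻¹·m⁻¹·s²) · (m⁻⁴·cd²) · A⁻² · (kg⁻¹·s²·A) · (kg⁻¹·m⁻²·s³·A²) = kg⁻³·m⁻⁷·s⁷·A·cd².
Left is kg⁻²·m⁻⁶·s⁵·A·cd²; right is kg⁻³·m⁻⁷·s⁷·A·cd² — different.

No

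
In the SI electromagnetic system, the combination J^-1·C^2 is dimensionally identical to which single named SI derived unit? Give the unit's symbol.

F

J = N·m (work = force × distance),
    = kg·m²·s⁻².
So J⁻¹ = kg⁻¹·m⁻²·s².
C = A·s = s·A (charge = current × time).
So C² = s²·A².
Combining: J⁻¹·C² = (kg⁻¹·m⁻²·s²) · (s²·A²) = kg⁻¹·m⁻²·s⁴·A².
kg⁻¹·m⁻²·s⁴·A² is the base-SI form of the farad.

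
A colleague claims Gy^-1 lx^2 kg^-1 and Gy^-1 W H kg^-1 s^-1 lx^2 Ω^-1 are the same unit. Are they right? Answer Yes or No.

Left side:
  Gy = J/kg (absorbed dose = energy per mass),
      = m²·s⁻².
  So Gy⁻¹ = m⁻²·s².
  lx = lm/m² (illuminance = luminous flux per area),
      = m⁻²·cd.
  So lx² = m⁻⁴·cd².
  Combining: Gy⁻¹·lx²·kg⁻¹ = (m⁻²·s²) · (m⁻⁴·cd²) · kg⁻¹ = kg⁻¹·m⁻⁶·s²·cd².
Right side:
  Gy = J/kg (absorbed dose = energy per mass),
      = m²·s⁻².
  So Gy⁻¹ = m⁻²·s².
  W = J/s (power = energy per time),
      = kg·m²·s⁻³.
  H = Wb/A (inductance = flux per current),
      = kg·m²·s⁻²·A⁻².
  lx = lm/m² (illuminance = luminous flux per area),
      = m⁻²·cd.
  So lx² = m⁻⁴·cd².
  Ω = V/A (resistance = voltage per current),
      = kg·m²·s⁻³·A⁻².
  So Ω⁻¹ = kg⁻¹·m⁻²·s³·A².
  Combining: Gy⁻¹·W·H·kg⁻¹·s⁻¹·lx²·Ω⁻¹ = (m⁻²·s²) · (kg·m²·s⁻³) · (kg·m²·s⁻²·A⁻²) · kg⁻¹ · s⁻¹ · (m⁻⁴·cd²) · (kg⁻¹·m⁻²·s³·A²) = m⁻⁴·s⁻¹·cd².
Left is kg⁻¹·m⁻⁶·s²·cd²; right is m⁻⁴·s⁻¹·cd² — different.

No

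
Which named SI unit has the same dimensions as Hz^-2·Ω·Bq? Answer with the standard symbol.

H

Hz = 1/s = s⁻¹ (frequency is cycles per second).
So Hz⁻² = s².
Ω = V/A (resistance = voltage per current),
    = kg·m²·s⁻³·A⁻².
Bq = 1/s = s⁻¹ (activity is decays per second).
Combining: Hz⁻²·Ω·Bq = s² · (kg·m²·s⁻³·A⁻²) · s⁻¹ = kg·m²·s⁻²·A⁻².
kg·m²·s⁻²·A⁻² is the base-SI form of the henry.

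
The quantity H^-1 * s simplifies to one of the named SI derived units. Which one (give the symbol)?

S

H = Wb/A (inductance = flux per current),
    = kg·m²·s⁻²·A⁻².
So H⁻¹ = kg⁻¹·m⁻²·s²·A².
Combining: H⁻¹·s = (kg⁻¹·m⁻²·s²·A²) · s = kg⁻¹·m⁻²·s³·A².
kg⁻¹·m⁻²·s³·A² is the base-SI form of the siemens.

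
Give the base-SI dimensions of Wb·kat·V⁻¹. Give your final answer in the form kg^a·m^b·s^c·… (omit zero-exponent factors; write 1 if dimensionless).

Wb = V·s (flux: a volt is a weber per second),
    = kg·m²·s⁻²·A⁻¹.
kat = mol/s = s⁻¹·mol (catalytic activity).
V = W/A (potential = power per current),
    = kg·m²·s⁻³·A⁻¹.
So V⁻¹ = kg⁻¹·m⁻²·s³·A.
Combining: Wb·kat·V⁻¹ = (kg·m²·s⁻²·A⁻¹) · (s⁻¹·mol) · (kg⁻¹·m⁻²·s³·A) = mol.

mol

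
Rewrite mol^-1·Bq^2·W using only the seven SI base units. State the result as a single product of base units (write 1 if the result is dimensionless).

kg·m²·s⁻⁵·mol⁻¹

Bq = 1/s = s⁻¹ (activity is decays per second).
So Bq² = s⁻².
W = J/s (power = energy per time),
    = kg·m²·s⁻³.
Combining: mol⁻¹·Bq²·W = mol⁻¹ · s⁻² · (kg·m²·s⁻³) = kg·m²·s⁻⁵·mol⁻¹.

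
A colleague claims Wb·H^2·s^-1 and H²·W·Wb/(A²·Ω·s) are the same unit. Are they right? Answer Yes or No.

Left side:
  Wb = V·s (flux: a volt is a weber per second),
      = kg·m²·s⁻²·A⁻¹.
  H = Wb/A (inductance = flux per current),
      = kg·m²·s⁻²·A⁻².
  So H² = kg²·m⁴·s⁻⁴·A⁻⁴.
  Combining: Wb·H²·s⁻¹ = (kg·m²·s⁻²·A⁻¹) · (kg²·m⁴·s⁻⁴·A⁻⁴) · s⁻¹ = kg³·m⁶·s⁻⁷·A⁻⁵.
Right side:
  H = Wb/A (inductance = flux per current),
      = kg·m²·s⁻²·A⁻².
  So H² = kg²·m⁴·s⁻⁴·A⁻⁴.
  W = J/s (power = energy per time),
      = kg·m²·s⁻³.
  Wb = V·s (flux: a volt is a weber per second),
      = kg·m²·s⁻²·A⁻¹.
  Ω = V/A (resistance = voltage per current),
      = kg·m²·s⁻³·A⁻².
  So Ω⁻¹ = kg⁻¹·m⁻²·s³·A².
  Combining: H²·W·A⁻²·Wb·Ω⁻¹·s⁻¹ = (kg²·m⁴·s⁻⁴·A⁻⁴) · (kg·m²·s⁻³) · A⁻² · (kg·m²·s⁻²·A⁻¹) · (kg⁻¹·m⁻²·s³·A²) · s⁻¹ = kg³·m⁶·s⁻⁷·A⁻⁵.
Both reduce to kg³·m⁶·s⁻⁷·A⁻⁵.

Yes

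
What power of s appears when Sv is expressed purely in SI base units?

Sv = m²·s⁻².
The exponent of s is -2.

-2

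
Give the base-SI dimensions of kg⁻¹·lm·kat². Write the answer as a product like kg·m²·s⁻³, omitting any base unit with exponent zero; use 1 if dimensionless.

lm = cd·sr = cd (luminous flux; sr is dimensionless).
kat = mol/s = s⁻¹·mol (catalytic activity).
So kat² = s⁻²·mol².
Combining: kg⁻¹·lm·kat² = kg⁻¹ · cd · (s⁻²·mol²) = kg⁻¹·s⁻²·mol²·cd.

kg⁻¹·s⁻²·mol²·cd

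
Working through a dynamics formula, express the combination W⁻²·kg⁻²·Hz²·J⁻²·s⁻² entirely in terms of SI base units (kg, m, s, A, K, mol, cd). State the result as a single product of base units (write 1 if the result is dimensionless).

W = J/s (power = energy per time),
    = kg·m²·s⁻³.
So W⁻² = kg⁻²·m⁻⁴·s⁶.
Hz = 1/s = s⁻¹ (frequency is cycles per second).
So Hz² = s⁻².
J = N·m (work = force × distance),
    = kg·m²·s⁻².
So J⁻² = kg⁻²·m⁻⁴·s⁴.
Combining: W⁻²·kg⁻²·Hz²·J⁻²·s⁻² = (kg⁻²·m⁻⁴·s⁶) · kg⁻² · s⁻² · (kg⁻²·m⁻⁴·s⁴) · s⁻² = kg⁻⁶·m⁻⁸·s⁶.

kg⁻⁶·m⁻⁸·s⁶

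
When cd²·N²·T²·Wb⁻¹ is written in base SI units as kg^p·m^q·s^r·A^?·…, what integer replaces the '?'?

N = kg·m·s⁻².
So N² = kg²·m²·s⁻⁴.
T = kg·s⁻²·A⁻¹.
So T² = kg²·s⁻⁴·A⁻².
Wb = kg·m²·s⁻²·A⁻¹.
So Wb⁻¹ = kg⁻¹·m⁻²·s²·A.
Combining: cd²·N²·T²·Wb⁻¹ = cd² · (kg²·m²·s⁻⁴) · (kg²·s⁻⁴·A⁻²) · (kg⁻¹·m⁻²·s²·A) = kg³·s⁻⁶·A⁻¹·cd².
The exponent of A is -1.

-1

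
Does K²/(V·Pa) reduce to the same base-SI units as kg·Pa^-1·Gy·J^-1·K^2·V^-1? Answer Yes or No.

Left side:
  V = W/A (potential = power per current),
      = kg·m²·s⁻³·A⁻¹.
  So V⁻¹ = kg⁻¹·m⁻²·s³·A.
  Pa = N/m² (pressure = force per area),
      = kg·m⁻¹·s⁻².
  So Pa⁻¹ = kg⁻¹·m·s².
  Combining: K²·V⁻¹·Pa⁻¹ = K² · (kg⁻¹·m⁻²·s³·A) · (kg⁻¹·m·s²) = kg⁻²·m⁻¹·s⁵·A·K².
Right side:
  Pa = N/m² (pressure = force per area),
      = kg·m⁻¹·s⁻².
  So Pa⁻¹ = kg⁻¹·m·s².
  Gy = J/kg (absorbed dose = energy per mass),
      = m²·s⁻².
  J = N·m (work = force × distance),
      = kg·m²·s⁻².
  So J⁻¹ = kg⁻¹·m⁻²·s².
  V = W/A (potential = power per current),
      = kg·m²·s⁻³·A⁻¹.
  So V⁻¹ = kg⁻¹·m⁻²·s³·A.
  Combining: kg·Pa⁻¹·Gy·J⁻¹·K²·V⁻¹ = kg · (kg⁻¹·m·s²) · (m²·s⁻²) · (kg⁻¹·m⁻²·s²) · K² · (kg⁻¹·m⁻²·s³·A) = kg⁻²·m⁻¹·s⁵·A·K².
Both reduce to kg⁻²·m⁻¹·s⁵·A·K².

Yes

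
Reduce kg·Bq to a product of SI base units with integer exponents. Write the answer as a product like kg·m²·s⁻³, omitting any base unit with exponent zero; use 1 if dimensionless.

kg·s⁻¹

Bq = 1/s = s⁻¹ (activity is decays per second).
Combining: kg·Bq = kg · s⁻¹ = kg·s⁻¹.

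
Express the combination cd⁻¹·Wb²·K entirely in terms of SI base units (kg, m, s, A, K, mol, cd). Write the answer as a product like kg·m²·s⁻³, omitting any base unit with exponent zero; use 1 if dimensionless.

kg²·m⁴·s⁻⁴·A⁻²·K·cd⁻¹

Wb = V·s (flux: a volt is a weber per second),
    = kg·m²·s⁻²·A⁻¹.
So Wb² = kg²·m⁴·s⁻⁴·A⁻².
Combining: cd⁻¹·Wb²·K = cd⁻¹ · (kg²·m⁴·s⁻⁴·A⁻²) · K = kg²·m⁴·s⁻⁴·A⁻²·K·cd⁻¹.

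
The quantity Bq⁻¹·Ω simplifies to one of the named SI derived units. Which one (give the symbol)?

Bq = 1/s = s⁻¹ (activity is decays per second).
So Bq⁻¹ = s.
Ω = V/A (resistance = voltage per current),
    = kg·m²·s⁻³·A⁻².
Combining: Bq⁻¹·Ω = s · (kg·m²·s⁻³·A⁻²) = kg·m²·s⁻²·A⁻².
kg·m²·s⁻²·A⁻² is the base-SI form of the henry.

H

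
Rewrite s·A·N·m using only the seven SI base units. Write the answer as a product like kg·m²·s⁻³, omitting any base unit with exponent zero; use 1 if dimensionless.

N = kg·m/s² = kg·m·s⁻² (force = mass × acceleration).
Combining: s·A·N·m = s · A · (kg·m·s⁻²) · m = kg·m²·s⁻¹·A.

kg·m²·s⁻¹·A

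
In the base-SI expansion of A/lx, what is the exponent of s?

0

lx = m⁻²·cd.
So lx⁻¹ = m²·cd⁻¹.
Combining: A·lx⁻¹ = A · (m²·cd⁻¹) = m²·A·cd⁻¹.
The exponent of s is 0.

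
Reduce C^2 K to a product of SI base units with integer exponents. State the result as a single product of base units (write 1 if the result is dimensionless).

s²·A²·K

C = s·A.
So C² = s²·A².
Combining: C²·K = (s²·A²) · K = s²·A²·K.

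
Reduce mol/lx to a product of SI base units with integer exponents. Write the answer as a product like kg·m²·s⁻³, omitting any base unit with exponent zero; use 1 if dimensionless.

m²·mol·cd⁻¹

lx = lm/m² (illuminance = luminous flux per area),
    = m⁻²·cd.
So lx⁻¹ = m²·cd⁻¹.
Combining: mol·lx⁻¹ = mol · (m²·cd⁻¹) = m²·mol·cd⁻¹.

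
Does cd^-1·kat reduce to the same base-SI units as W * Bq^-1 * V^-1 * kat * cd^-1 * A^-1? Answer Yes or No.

Left side:
  kat = s⁻¹·mol.
  Combining: cd⁻¹·kat = cd⁻¹ · (s⁻¹·mol) = s⁻¹·mol·cd⁻¹.
Right side:
  W = J/s (power = energy per time),
      = kg·m²·s⁻³.
  Bq = 1/s = s⁻¹ (activity is decays per second).
  So Bq⁻¹ = s.
  V = W/A (potential = power per current),
      = kg·m²·s⁻³·A⁻¹.
  So V⁻¹ = kg⁻¹·m⁻²·s³·A.
  kat = mol/s = s⁻¹·mol (catalytic activity).
  Combining: W·Bq⁻¹·V⁻¹·kat·cd⁻¹·A⁻¹ = (kg·m²·s⁻³) · s · (kg⁻¹·m⁻²·s³·A) · (s⁻¹·mol) · cd⁻¹ · A⁻¹ = mol·cd⁻¹.
Left is s⁻¹·mol·cd⁻¹; right is mol·cd⁻¹ — different.

No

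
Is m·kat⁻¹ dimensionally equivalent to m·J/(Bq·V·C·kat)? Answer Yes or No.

No

Left side:
  kat = s⁻¹·mol.
  So kat⁻¹ = s·mol⁻¹.
  Combining: m·kat⁻¹ = m · (s·mol⁻¹) = m·s·mol⁻¹.
Right side:
  Bq = s⁻¹.
  So Bq⁻¹ = s.
  V = kg·m²·s⁻³·A⁻¹.
  So V⁻¹ = kg⁻¹·m⁻²·s³·A.
  J = kg·m²·s⁻².
  C = s·A.
  So C⁻¹ = s⁻¹·A⁻¹.
  kat = s⁻¹·mol.
  So kat⁻¹ = s·mol⁻¹.
  Combining: Bq⁻¹·V⁻¹·m·J·C⁻¹·kat⁻¹ = s · (kg⁻¹·m⁻²·s³·A) · m · (kg·m²·s⁻²) · (s⁻¹·A⁻¹) · (s·mol⁻¹) = m·s²·mol⁻¹.
Left is m·s·mol⁻¹; right is m·s²·mol⁻¹ — different.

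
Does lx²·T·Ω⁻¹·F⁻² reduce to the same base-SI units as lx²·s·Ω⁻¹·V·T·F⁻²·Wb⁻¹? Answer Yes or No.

Left side:
  lx = m⁻²·cd.
  So lx² = m⁻⁴·cd².
  T = kg·s⁻²·A⁻¹.
  Ω = kg·m²·s⁻³·A⁻².
  So Ω⁻¹ = kg⁻¹·m⁻²·s³·A².
  F = kg⁻¹·m⁻²·s⁴·A².
  So F⁻² = kg²·m⁴·s⁻⁸·A⁻⁴.
  Combining: lx²·T·Ω⁻¹·F⁻² = (m⁻⁴·cd²) · (kg·s⁻²·A⁻¹) · (kg⁻¹·m⁻²·s³·A²) · (kg²·m⁴·s⁻⁸·A⁻⁴) = kg²·m⁻²·s⁻⁷·A⁻³·cd².
Right side:
  lx = lm/m² (illuminance = luminous flux per area),
      = m⁻²·cd.
  So lx² = m⁻⁴·cd².
  Ω = V/A (resistance = voltage per current),
      = kg·m²·s⁻³·A⁻².
  So Ω⁻¹ = kg⁻¹·m⁻²·s³·A².
  V = W/A (potential = power per current),
      = kg·m²·s⁻³·A⁻¹.
  T = Wb/m² (flux density = flux per area),
      = kg·s⁻²·A⁻¹.
  F = C/V (capacitance = charge per voltage),
      = A·s/(kg·m²·s⁻³·A⁻¹) (substituting C and V),
      = kg⁻¹·m⁻²·s⁴·A².
  So F⁻² = kg²·m⁴·s⁻⁸·A⁻⁴.
  Wb = V·s (flux: a volt is a weber per second),
      = kg·m²·s⁻²·A⁻¹.
  So Wb⁻¹ = kg⁻¹·m⁻²·s²·A.
  Combining: lx²·s·Ω⁻¹·V·T·F⁻²·Wb⁻¹ = (m⁻⁴·cd²) · s · (kg⁻¹·m⁻²·s³·A²) · (kg·m²·s⁻³·A⁻¹) · (kg·s⁻²·A⁻¹) · (kg²·m⁴·s⁻⁸·A⁻⁴) · (kg⁻¹·m⁻²·s²·A) = kg²·m⁻²·s⁻⁷·A⁻³·cd².
Both reduce to kg²·m⁻²·s⁻⁷·A⁻³·cd².

Yes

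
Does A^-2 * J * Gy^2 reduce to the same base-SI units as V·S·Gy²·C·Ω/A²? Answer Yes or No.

Yes

Left side:
  J = N·m (work = force × distance),
      = kg·m²·s⁻².
  Gy = J/kg (absorbed dose = energy per mass),
      = m²·s⁻².
  So Gy² = m⁴·s⁻⁴.
  Combining: A⁻²·J·Gy² = A⁻² · (kg·m²·s⁻²) · (m⁴·s⁻⁴) = kg·m⁶·s⁻⁶·A⁻².
Right side:
  V = W/A (potential = power per current),
      = kg·m²·s⁻³·A⁻¹.
  S = 1/Ω (conductance is reciprocal resistance),
      = kg⁻¹·m⁻²·s³·A².
  Gy = J/kg (absorbed dose = energy per mass),
      = m²·s⁻².
  So Gy² = m⁴·s⁻⁴.
  C = A·s = s·A (charge = current × time).
  Ω = V/A (resistance = voltage per current),
      = kg·m²·s⁻³·A⁻².
  Combining: V·S·Gy²·C·A⁻²·Ω = (kg·m²·s⁻³·A⁻¹) · (kg⁻¹·m⁻²·s³·A²) · (m⁴·s⁻⁴) · (s·A) · A⁻² · (kg·m²·s⁻³·A⁻²) = kg·m⁶·s⁻⁶·A⁻².
Both reduce to kg·m⁶·s⁻⁶·A⁻².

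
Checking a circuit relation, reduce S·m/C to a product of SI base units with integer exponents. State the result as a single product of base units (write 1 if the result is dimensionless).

S = 1/Ω (conductance is reciprocal resistance),
    = kg⁻¹·m⁻²·s³·A².
C = A·s = s·A (charge = current × time).
So C⁻¹ = s⁻¹·A⁻¹.
Combining: S·C⁻¹·m = (kg⁻¹·m⁻²·s³·A²) · (s⁻¹·A⁻¹) · m = kg⁻¹·m⁻¹·s²·A.

kg⁻¹·m⁻¹·s²·A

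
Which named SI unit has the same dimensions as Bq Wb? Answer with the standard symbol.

V

Bq = s⁻¹.
Wb = kg·m²·s⁻²·A⁻¹.
Combining: Bq·Wb = s⁻¹ · (kg·m²·s⁻²·A⁻¹) = kg·m²·s⁻³·A⁻¹.
kg·m²·s⁻³·A⁻¹ is the base-SI form of the volt.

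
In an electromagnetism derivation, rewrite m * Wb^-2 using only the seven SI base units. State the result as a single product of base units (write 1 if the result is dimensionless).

Wb = kg·m²·s⁻²·A⁻¹.
So Wb⁻² = kg⁻²·m⁻⁴·s⁴·A².
Combining: m·Wb⁻² = m · (kg⁻²·m⁻⁴·s⁴·A²) = kg⁻²·m⁻³·s⁴·A².

kg⁻²·m⁻³·s⁴·A²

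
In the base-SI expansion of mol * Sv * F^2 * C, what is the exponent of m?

Sv = J/kg (equivalent dose = energy per mass),
    = m²·s⁻².
F = C/V (capacitance = charge per voltage),
    = A·s/(kg·m²·s⁻³·A⁻¹) (substituting C and V),
    = kg⁻¹·m⁻²·s⁴·A².
So F² = kg⁻²·m⁻⁴·s⁸·A⁴.
C = A·s = s·A (charge = current × time).
Combining: mol·Sv·F²·C = mol · (m²·s⁻²) · (kg⁻²·m⁻⁴·s⁸·A⁴) · (s·A) = kg⁻²·m⁻²·s⁷·A⁵·mol.
The exponent of m is -2.

-2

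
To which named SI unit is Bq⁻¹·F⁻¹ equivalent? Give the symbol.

Bq = s⁻¹.
So Bq⁻¹ = s.
F = kg⁻¹·m⁻²·s⁴·A².
So F⁻¹ = kg·m²·s⁻⁴·A⁻².
Combining: Bq⁻¹·F⁻¹ = s · (kg·m²·s⁻⁴·A⁻²) = kg·m²·s⁻³·A⁻².
kg·m²·s⁻³·A⁻² is the base-SI form of the ohm.

Ω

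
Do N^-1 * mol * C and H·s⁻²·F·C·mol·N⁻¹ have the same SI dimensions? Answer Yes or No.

Yes

Left side:
  N = kg·m·s⁻².
  So N⁻¹ = kg⁻¹·m⁻¹·s².
  C = s·A.
  Combining: N⁻¹·mol·C = (kg⁻¹·m⁻¹·s²) · mol · (s·A) = kg⁻¹·m⁻¹·s³·A·mol.
Right side:
  H = Wb/A (inductance = flux per current),
      = kg·m²·s⁻²·A⁻².
  F = C/V (capacitance = charge per voltage),
      = A·s/(kg·m²·s⁻³·A⁻¹) (substituting C and V),
      = kg⁻¹·m⁻²·s⁴·A².
  C = A·s = s·A (charge = current × time).
  N = kg·m/s² = kg·m·s⁻² (force = mass × acceleration).
  So N⁻¹ = kg⁻¹·m⁻¹·s².
  Combining: H·s⁻²·F·C·mol·N⁻¹ = (kg·m²·s⁻²·A⁻²) · s⁻² · (kg⁻¹·m⁻²·s⁴·A²) · (s·A) · mol · (kg⁻¹·m⁻¹·s²) = kg⁻¹·m⁻¹·s³·A·mol.
Both reduce to kg⁻¹·m⁻¹·s³·A·mol.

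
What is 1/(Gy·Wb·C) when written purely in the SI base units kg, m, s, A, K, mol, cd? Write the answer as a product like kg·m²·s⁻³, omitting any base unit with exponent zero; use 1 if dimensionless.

Gy = m²·s⁻².
So Gy⁻¹ = m⁻²·s².
Wb = kg·m²·s⁻²·A⁻¹.
So Wb⁻¹ = kg⁻¹·m⁻²·s²·A.
C = s·A.
So C⁻¹ = s⁻¹·A⁻¹.
Combining: Gy⁻¹·Wb⁻¹·C⁻¹ = (m⁻²·s²) · (kg⁻¹·m⁻²·s²·A) · (s⁻¹·A⁻¹) = kg⁻¹·m⁻⁴·s³.

kg⁻¹·m⁻⁴·s³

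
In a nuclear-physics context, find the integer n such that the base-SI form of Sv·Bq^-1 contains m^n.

2

Sv = m²·s⁻².
Bq = s⁻¹.
So Bq⁻¹ = s.
Combining: Sv·Bq⁻¹ = (m²·s⁻²) · s = m²·s⁻¹.
The exponent of m is 2.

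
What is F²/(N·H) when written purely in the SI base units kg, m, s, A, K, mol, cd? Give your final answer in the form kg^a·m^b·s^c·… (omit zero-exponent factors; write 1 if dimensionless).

kg⁻⁴·m⁻⁷·s¹²·A⁶

F = C/V (capacitance = charge per voltage),
    = A·s/(kg·m²·s⁻³·A⁻¹) (substituting C and V),
    = kg⁻¹·m⁻²·s⁴·A².
So F² = kg⁻²·m⁻⁴·s⁸·A⁴.
N = kg·m/s² = kg·m·s⁻² (force = mass × acceleration).
So N⁻¹ = kg⁻¹·m⁻¹·s².
H = Wb/A (inductance = flux per current),
    = kg·m²·s⁻²·A⁻².
So H⁻¹ = kg⁻¹·m⁻²·s²·A².
Combining: F²·N⁻¹·H⁻¹ = (kg⁻²·m⁻⁴·s⁸·A⁴) · (kg⁻¹·m⁻¹·s²) · (kg⁻¹·m⁻²·s²·A²) = kg⁻⁴·m⁻⁷·s¹²·A⁶.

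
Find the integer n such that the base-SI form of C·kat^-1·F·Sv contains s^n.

4

C = A·s = s·A (charge = current × time).
kat = mol/s = s⁻¹·mol (catalytic activity).
So kat⁻¹ = s·mol⁻¹.
F = C/V (capacitance = charge per voltage),
    = A·s/(kg·m²·s⁻³·A⁻¹) (substituting C and V),
    = kg⁻¹·m⁻²·s⁴·A².
Sv = J/kg (equivalent dose = energy per mass),
    = m²·s⁻².
Combining: C·kat⁻¹·F·Sv = (s·A) · (s·mol⁻¹) · (kg⁻¹·m⁻²·s⁴·A²) · (m²·s⁻²) = kg⁻¹·s⁴·A³·mol⁻¹.
The exponent of s is 4.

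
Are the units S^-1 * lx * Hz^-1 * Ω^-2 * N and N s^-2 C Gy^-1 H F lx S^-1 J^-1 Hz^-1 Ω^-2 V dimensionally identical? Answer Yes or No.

Left side:
  S = kg⁻¹·m⁻²·s³·A².
  So S⁻¹ = kg·m²·s⁻³·A⁻².
  lx = m⁻²·cd.
  Hz = s⁻¹.
  So Hz⁻¹ = s.
  Ω = kg·m²·s⁻³·A⁻².
  So Ω⁻² = kg⁻²·m⁻⁴·s⁶·A⁴.
  N = kg·m·s⁻².
  Combining: S⁻¹·lx·Hz⁻¹·Ω⁻²·N = (kg·m²·s⁻³·A⁻²) · (m⁻²·cd) · s · (kg⁻²·m⁻⁴·s⁶·A⁴) · (kg·m·s⁻²) = m⁻³·s²·A²·cd.
Right side:
  N = kg·m·s⁻².
  C = s·A.
  Gy = m²·s⁻².
  So Gy⁻¹ = m⁻²·s².
  H = kg·m²·s⁻²·A⁻².
  F = kg⁻¹·m⁻²·s⁴·A².
  lx = m⁻²·cd.
  S = kg⁻¹·m⁻²·s³·A².
  So S⁻¹ = kg·m²·s⁻³·A⁻².
  J = kg·m²·s⁻².
  So J⁻¹ = kg⁻¹·m⁻²·s².
  Hz = s⁻¹.
  So Hz⁻¹ = s.
  Ω = kg·m²·s⁻³·A⁻².
  So Ω⁻² = kg⁻²·m⁻⁴·s⁶·A⁴.
  V = kg·m²·s⁻³·A⁻¹.
  Combining: N·s⁻²·C·Gy⁻¹·H·F·lx·S⁻¹·J⁻¹·Hz⁻¹·Ω⁻²·V = (kg·m·s⁻²) · s⁻² · (s·A) · (m⁻²·s²) · (kg·m²·s⁻²·A⁻²) · (kg⁻¹·m⁻²·s⁴·A²) · (m⁻²·cd) · (kg·m²·s⁻³·A⁻²) · (kg⁻¹·m⁻²·s²) · s · (kg⁻²·m⁻⁴·s⁶·A⁴) · (kg·m²·s⁻³·A⁻¹) = m⁻⁵·s⁴·A²·cd.
Left is m⁻³·s²·A²·cd; right is m⁻⁵·s⁴·A²·cd — different.

No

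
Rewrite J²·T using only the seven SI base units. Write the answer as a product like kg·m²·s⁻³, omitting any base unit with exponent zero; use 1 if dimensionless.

kg³·m⁴·s⁻⁶·A⁻¹

J = N·m (work = force × distance),
    = kg·m²·s⁻².
So J² = kg²·m⁴·s⁻⁴.
T = Wb/m² (flux density = flux per area),
    = kg·s⁻²·A⁻¹.
Combining: J²·T = (kg²·m⁴·s⁻⁴) · (kg·s⁻²·A⁻¹) = kg³·m⁴·s⁻⁶·A⁻¹.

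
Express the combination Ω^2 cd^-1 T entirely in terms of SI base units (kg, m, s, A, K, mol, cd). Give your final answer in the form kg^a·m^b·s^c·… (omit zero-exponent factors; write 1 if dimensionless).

Ω = V/A (resistance = voltage per current),
    = kg·m²·s⁻³·A⁻².
So Ω² = kg²·m⁴·s⁻⁶·A⁻⁴.
T = Wb/m² (flux density = flux per area),
    = kg·s⁻²·A⁻¹.
Combining: Ω²·cd⁻¹·T = (kg²·m⁴·s⁻⁶·A⁻⁴) · cd⁻¹ · (kg·s⁻²·A⁻¹) = kg³·m⁴·s⁻⁸·A⁻⁵·cd⁻¹.

kg³·m⁴·s⁻⁸·A⁻⁵·cd⁻¹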